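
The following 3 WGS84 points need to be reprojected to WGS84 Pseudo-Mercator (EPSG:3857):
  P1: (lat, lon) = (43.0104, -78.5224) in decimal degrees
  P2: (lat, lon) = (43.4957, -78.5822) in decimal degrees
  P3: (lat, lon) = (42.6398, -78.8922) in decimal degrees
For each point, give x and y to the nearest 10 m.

P1: x -8741070 m, y 5313550 m; P2: x -8747730 m, y 5387730 m; P3: x -8782240 m, y 5257310 m

Web Mercator: x = R·λ, y = R·ln tan(π/4+φ/2), R = 6378137 m.
P1 (43.0104°, -78.5224°) → (-8741073.584, 5313554.967) m.
P2 (43.4957°, -78.5822°) → (-8747730.489, 5387729.397) m.
P3 (42.6398°, -78.8922°) → (-8782239.532, 5257305.457) m.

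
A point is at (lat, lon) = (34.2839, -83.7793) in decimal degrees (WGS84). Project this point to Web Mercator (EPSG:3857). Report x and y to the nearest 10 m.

x -9326270 m, y 4066990 m

Web Mercator is spherical with R = a = 6378137 m.
x = R·λ = 6378137 × -1.462224630 = -9326269.015 m.
y = R·ln tan(π/4 + φ/2) = 6378137 × 0.637644952 = 4066986.862 m.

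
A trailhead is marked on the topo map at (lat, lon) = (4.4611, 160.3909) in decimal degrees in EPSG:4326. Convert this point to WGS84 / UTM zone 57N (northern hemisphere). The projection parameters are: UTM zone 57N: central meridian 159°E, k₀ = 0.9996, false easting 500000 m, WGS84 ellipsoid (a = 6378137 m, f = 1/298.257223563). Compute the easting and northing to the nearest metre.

Zone 57 central meridian λ₀ = 6×57 − 183 = 159°; Δλ = +1.3909°.
Transverse Mercator on WGS84 with k₀ = 0.9996 gives E = 654321.644 m, N = 493241.301 m.

E 654322 m, N 493241 m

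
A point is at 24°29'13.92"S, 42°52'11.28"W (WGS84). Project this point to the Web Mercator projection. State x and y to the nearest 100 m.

Web Mercator is spherical with R = a = 6378137 m.
x = R·λ = 6378137 × -0.748219160 = -4772244.306 m.
y = R·ln tan(π/4 + φ/2) = 6378137 × -0.441020463 = -2812888.933 m.

x -4772200 m, y -2812900 m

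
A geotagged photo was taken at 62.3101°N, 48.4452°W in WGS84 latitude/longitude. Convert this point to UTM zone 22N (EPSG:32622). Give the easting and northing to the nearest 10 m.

E 632430 m, N 6911340 m

Zone 22 central meridian λ₀ = 6×22 − 183 = -51°; Δλ = +2.5548°.
Transverse Mercator on WGS84 with k₀ = 0.9996 gives E = 632426.511 m, N = 6911341.301 m.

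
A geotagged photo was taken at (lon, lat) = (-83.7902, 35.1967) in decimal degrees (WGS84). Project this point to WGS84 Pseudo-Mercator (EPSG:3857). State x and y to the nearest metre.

x -9327482 m, y 4190644 m

Web Mercator is spherical with R = a = 6378137 m.
x = R·λ = 6378137 × -1.462414871 = -9327482.397 m.
y = R·ln tan(π/4 + φ/2) = 6378137 × 0.657032629 = 4190644.121 m.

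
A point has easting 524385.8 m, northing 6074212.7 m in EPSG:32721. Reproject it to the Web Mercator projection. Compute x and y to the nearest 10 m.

Unproject from UTM 21S (λ₀ = -57°) → φ = -35.47530003°, λ = -56.73119995°.
Web Mercator (R = 6378137 m): x = -6315288.290 m, y = -4228661.588 m.

x -6315290 m, y -4228660 m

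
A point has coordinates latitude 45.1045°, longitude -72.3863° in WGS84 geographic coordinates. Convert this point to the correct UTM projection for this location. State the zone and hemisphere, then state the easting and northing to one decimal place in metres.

Zone 18N: E 705624.6 m, N 4997882.7 m

Longitude -72.3863° lies in the 6° band [-78°, -72°), giving zone 18; latitude is north of the equator, so 18N.
Zone 18 central meridian λ₀ = 6×18 − 183 = -75°; Δλ = +2.6137°.
Transverse Mercator on WGS84 with k₀ = 0.9996 gives E = 705624.578 m, N = 4997882.704 m.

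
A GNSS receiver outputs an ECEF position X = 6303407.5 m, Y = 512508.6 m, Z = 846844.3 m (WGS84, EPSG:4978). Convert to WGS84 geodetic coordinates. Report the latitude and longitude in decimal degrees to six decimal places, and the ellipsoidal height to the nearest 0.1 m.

lat 7.677600°, lon 4.648300°, h 2896.4 m

λ = atan2(Y, X) = 4.64829979°; p = √(X²+Y²) = 6324208.3 m.
Bowring's method on WGS84 (a = 6378137 m, b = 6356752.314 m) gives φ = 7.67760017°, h = 2896.414 m.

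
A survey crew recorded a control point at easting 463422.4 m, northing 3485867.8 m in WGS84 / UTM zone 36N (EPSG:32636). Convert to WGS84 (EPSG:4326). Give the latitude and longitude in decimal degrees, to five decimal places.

lat 31.50710°, lon 32.61480°

Zone 36N: λ₀ = 33°, k₀ = 0.9996, false easting 500000 m.
Meridian distance M = (N − FN)/k₀ = 3487262.7 m.
Inverse transverse Mercator on WGS84 gives φ = 31.50709978°, λ = 32.61480019°.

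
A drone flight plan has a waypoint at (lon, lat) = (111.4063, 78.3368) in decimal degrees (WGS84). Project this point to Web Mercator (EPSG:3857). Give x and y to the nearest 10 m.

Web Mercator is spherical with R = a = 6378137 m.
x = R·λ = 6378137 × 1.944406742 = 12401692.587 m.
y = R·ln tan(π/4 + φ/2) = 6378137 × 2.281474090 = 14551554.311 m.

x 12401690 m, y 14551550 m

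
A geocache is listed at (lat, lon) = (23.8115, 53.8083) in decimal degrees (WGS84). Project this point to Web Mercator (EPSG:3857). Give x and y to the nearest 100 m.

x 5989900 m, y 2730500 m

Web Mercator is spherical with R = a = 6378137 m.
x = R·λ = 6378137 × 0.939132000 = 5989912.556 m.
y = R·ln tan(π/4 + φ/2) = 6378137 × 0.428096061 = 2730455.329 m.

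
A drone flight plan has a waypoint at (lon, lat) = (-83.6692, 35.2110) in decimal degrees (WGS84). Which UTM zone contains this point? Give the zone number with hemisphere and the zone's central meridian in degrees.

UTM zone = ⌊(λ + 180)/6⌋ + 1; -83.6692° ∈ [-84°, -78°) → zone 17.
Hemisphere: N (φ ≥ 0).
Central meridian λ₀ = 6×17 − 183 = -81°.

Zone 17N, central meridian -81°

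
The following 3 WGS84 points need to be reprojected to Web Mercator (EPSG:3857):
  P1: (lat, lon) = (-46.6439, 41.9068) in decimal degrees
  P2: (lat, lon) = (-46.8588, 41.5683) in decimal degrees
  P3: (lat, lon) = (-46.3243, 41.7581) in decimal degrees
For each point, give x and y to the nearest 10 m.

P1: x 4665040 m, y -5884140 m; P2: x 4627360 m, y -5919060 m; P3: x 4648490 m, y -5832470 m

Web Mercator: x = R·λ, y = R·ln tan(π/4+φ/2), R = 6378137 m.
P1 (-46.6439°, 41.9068°) → (4665043.637, -5884141.959) m.
P2 (-46.8588°, 41.5683°) → (4627361.989, -5919057.016) m.
P3 (-46.3243°, 41.7581°) → (4648490.428, -5832471.701) m.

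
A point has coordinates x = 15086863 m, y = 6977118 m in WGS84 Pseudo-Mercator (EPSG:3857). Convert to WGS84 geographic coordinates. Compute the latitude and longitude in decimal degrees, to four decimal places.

lat 52.9682°, lon 135.5276°

R = 6378137 m. λ = x/R = 135.52759622°.
φ = 2·arctan(exp(y/R)) − 90° = 2·arctan(2.98593) − 90° = 52.96820029°.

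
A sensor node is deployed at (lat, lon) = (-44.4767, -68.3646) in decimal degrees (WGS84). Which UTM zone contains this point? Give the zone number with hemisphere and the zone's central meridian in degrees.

UTM zone = ⌊(λ + 180)/6⌋ + 1; -68.3646° ∈ [-72°, -66°) → zone 19.
Hemisphere: S (φ < 0).
Central meridian λ₀ = 6×19 − 183 = -69°.

Zone 19S, central meridian -69°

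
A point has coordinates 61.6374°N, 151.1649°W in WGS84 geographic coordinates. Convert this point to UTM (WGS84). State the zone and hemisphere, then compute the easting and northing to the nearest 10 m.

Zone 5N: E 597250 m, N 6835160 m

Longitude -151.1649° lies in the 6° band [-156°, -150°), giving zone 5; latitude is north of the equator, so 5N.
Zone 5 central meridian λ₀ = 6×5 − 183 = -153°; Δλ = +1.8351°.
Transverse Mercator on WGS84 with k₀ = 0.9996 gives E = 597248.801 m, N = 6835157.810 m.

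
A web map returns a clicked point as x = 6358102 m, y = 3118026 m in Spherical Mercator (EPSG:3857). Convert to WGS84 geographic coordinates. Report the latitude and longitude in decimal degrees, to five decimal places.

lat 26.95640°, lon 57.11580°

R = 6378137 m. λ = x/R = 57.11580205°.
φ = 2·arctan(exp(y/R)) − 90° = 2·arctan(1.63046) − 90° = 26.95640352°.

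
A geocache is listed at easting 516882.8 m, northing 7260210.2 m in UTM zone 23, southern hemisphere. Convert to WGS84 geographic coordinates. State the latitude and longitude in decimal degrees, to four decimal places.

lat -24.7727°, lon -44.8330°

Zone 23S: λ₀ = -45°, k₀ = 0.9996, false easting 500000 m, false northing 10000000 m.
Meridian distance M = (N − FN)/k₀ = -2740886.2 m.
Inverse transverse Mercator on WGS84 gives φ = -24.77269968°, λ = -44.83300008°.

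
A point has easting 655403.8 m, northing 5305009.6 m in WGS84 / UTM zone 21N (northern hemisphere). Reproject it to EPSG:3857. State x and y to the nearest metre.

Unproject from UTM 21N (λ₀ = -57°) → φ = 47.87959976°, λ = -54.92149987°.
Web Mercator (R = 6378137 m): x = -6113833.399 m, y = 6086847.847 m.

x -6113833 m, y 6086848 m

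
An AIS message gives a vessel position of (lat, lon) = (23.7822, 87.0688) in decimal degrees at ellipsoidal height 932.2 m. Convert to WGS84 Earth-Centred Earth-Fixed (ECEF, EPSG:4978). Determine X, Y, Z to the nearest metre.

X 298668 m, Y 5832929 m, Z 2556603 m

WGS84: a = 6378137 m, e² = 0.006694380; N(φ) = a/√(1−e²sin²φ) = 6381611.573 m.
X = (N+h)·cosφ·cosλ = 298667.932 m; Y = (N+h)·cosφ·sinλ = 5832928.565 m; Z = (N(1−e²)+h)·sinφ = 2556603.474 m.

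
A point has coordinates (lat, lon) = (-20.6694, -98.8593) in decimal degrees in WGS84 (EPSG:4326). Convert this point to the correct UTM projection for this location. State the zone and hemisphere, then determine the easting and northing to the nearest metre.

Longitude -98.8593° lies in the 6° band [-102°, -96°), giving zone 14; latitude is south of the equator, so 14S.
Zone 14 central meridian λ₀ = 6×14 − 183 = -99°; Δλ = +0.1407°.
Transverse Mercator on WGS84 with k₀ = 0.9996 gives E = 514654.751 m, N = 7714433.712 m.

Zone 14S: E 514655 m, N 7714434 m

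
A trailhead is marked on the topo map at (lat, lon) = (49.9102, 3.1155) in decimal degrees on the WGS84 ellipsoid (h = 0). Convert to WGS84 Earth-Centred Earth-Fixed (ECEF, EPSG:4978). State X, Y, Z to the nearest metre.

X 4109428 m, Y 223674 m, Z 4856363 m

WGS84: a = 6378137 m, e² = 0.006694380; N(φ) = a/√(1−e²sin²φ) = 6390668.888 m.
X = (N+h)·cosφ·cosλ = 4109427.825 m; Y = (N+h)·cosφ·sinλ = 223673.640 m; Z = (N(1−e²)+h)·sinφ = 4856362.694 m.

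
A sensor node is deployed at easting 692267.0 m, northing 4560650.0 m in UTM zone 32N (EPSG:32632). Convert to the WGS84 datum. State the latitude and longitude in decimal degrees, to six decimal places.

lat 41.174400°, lon 11.292100°

Zone 32N: λ₀ = 9°, k₀ = 0.9996, false easting 500000 m.
Meridian distance M = (N − FN)/k₀ = 4562475.0 m.
Inverse transverse Mercator on WGS84 gives φ = 41.17439978°, λ = 11.29209955°.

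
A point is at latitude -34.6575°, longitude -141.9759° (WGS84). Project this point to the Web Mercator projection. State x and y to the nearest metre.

Web Mercator is spherical with R = a = 6378137 m.
x = R·λ = 6378137 × -2.477946913 = -15804684.893 m.
y = R·ln tan(π/4 + φ/2) = 6378137 × -0.645554278 = -4117433.625 m.

x -15804685 m, y -4117434 m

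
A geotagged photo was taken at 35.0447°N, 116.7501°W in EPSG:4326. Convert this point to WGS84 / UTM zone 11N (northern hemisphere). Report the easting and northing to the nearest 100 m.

E 522800 m, N 3878000 m

Zone 11 central meridian λ₀ = 6×11 − 183 = -117°; Δλ = +0.2499°.
Transverse Mercator on WGS84 with k₀ = 0.9996 gives E = 522791.405 m, N = 3878028.683 m.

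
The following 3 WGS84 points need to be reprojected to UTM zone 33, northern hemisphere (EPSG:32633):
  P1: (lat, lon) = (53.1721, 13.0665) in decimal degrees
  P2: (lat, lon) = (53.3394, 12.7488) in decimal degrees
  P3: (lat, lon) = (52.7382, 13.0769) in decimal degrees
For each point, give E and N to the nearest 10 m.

P1: E 370770 m, N 5893160 m; P2: E 350120 m, N 5912390 m; P3: E 370170 m, N 5844880 m

UTM zone 33N: λ₀ = 15°, k₀ = 0.9996.
P1 (53.1721°, 13.0665°) → (370765.536, 5893161.212) m.
P2 (53.3394°, 12.7488°) → (350119.579, 5912389.594) m.
P3 (52.7382°, 13.0769°) → (370167.230, 5844882.487) m.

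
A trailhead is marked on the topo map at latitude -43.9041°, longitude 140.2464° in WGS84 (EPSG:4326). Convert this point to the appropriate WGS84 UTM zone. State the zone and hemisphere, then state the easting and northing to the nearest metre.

Zone 54S: E 439483 m, N 5138502 m

Longitude 140.2464° lies in the 6° band [138°, 144°), giving zone 54; latitude is south of the equator, so 54S.
Zone 54 central meridian λ₀ = 6×54 − 183 = 141°; Δλ = -0.7536°.
Transverse Mercator on WGS84 with k₀ = 0.9996 gives E = 439483.487 m, N = 5138502.482 m.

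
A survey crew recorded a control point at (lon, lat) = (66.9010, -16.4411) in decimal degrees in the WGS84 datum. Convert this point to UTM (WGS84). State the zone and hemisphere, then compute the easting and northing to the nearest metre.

Longitude 66.9010° lies in the 6° band [66°, 72°), giving zone 42; latitude is south of the equator, so 42S.
Zone 42 central meridian λ₀ = 6×42 − 183 = 69°; Δλ = -2.0990°.
Transverse Mercator on WGS84 with k₀ = 0.9996 gives E = 275881.617 m, N = 8181109.318 m.

Zone 42S: E 275882 m, N 8181109 m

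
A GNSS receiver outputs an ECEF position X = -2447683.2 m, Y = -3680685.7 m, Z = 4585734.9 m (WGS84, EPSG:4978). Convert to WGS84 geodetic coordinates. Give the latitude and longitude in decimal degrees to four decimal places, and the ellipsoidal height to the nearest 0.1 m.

lat 46.2449°, lon -123.6242°, h 2242.3 m

λ = atan2(Y, X) = -123.62419983°; p = √(X²+Y²) = 4420248.9 m.
Bowring's method on WGS84 (a = 6378137 m, b = 6356752.314 m) gives φ = 46.24490012°, h = 2242.251 m.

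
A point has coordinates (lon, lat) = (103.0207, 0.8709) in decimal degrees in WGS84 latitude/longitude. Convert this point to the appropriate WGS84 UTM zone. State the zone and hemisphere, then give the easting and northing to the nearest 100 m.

Zone 48N: E 279700 m, N 96300 m

Longitude 103.0207° lies in the 6° band [102°, 108°), giving zone 48; latitude is north of the equator, so 48N.
Zone 48 central meridian λ₀ = 6×48 − 183 = 105°; Δλ = -1.9793°.
Transverse Mercator on WGS84 with k₀ = 0.9996 gives E = 279734.649 m, N = 96318.537 m.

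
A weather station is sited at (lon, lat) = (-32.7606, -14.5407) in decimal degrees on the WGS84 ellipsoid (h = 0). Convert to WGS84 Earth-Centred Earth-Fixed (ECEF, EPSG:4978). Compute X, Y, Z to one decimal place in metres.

X 5192920.0 m, Y -3341556.8 m, Z -1590959.7 m

WGS84: a = 6378137 m, e² = 0.006694380; N(φ) = a/√(1−e²sin²φ) = 6379483.149 m.
X = (N+h)·cosφ·cosλ = 5192920.045 m; Y = (N+h)·cosφ·sinλ = -3341556.771 m; Z = (N(1−e²)+h)·sinφ = -1590959.661 m.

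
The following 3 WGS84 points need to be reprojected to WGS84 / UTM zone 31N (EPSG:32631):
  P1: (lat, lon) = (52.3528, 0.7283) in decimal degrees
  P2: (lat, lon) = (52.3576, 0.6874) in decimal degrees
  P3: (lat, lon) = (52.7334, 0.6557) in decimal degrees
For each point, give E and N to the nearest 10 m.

UTM zone 31N: λ₀ = 3°, k₀ = 0.9996.
P1 (52.3528°, 0.7283°) → (345285.777, 5802707.864) m.
P2 (52.3576°, 0.6874°) → (342517.730, 5803329.924) m.
P3 (52.7334°, 0.6557°) → (341717.533, 5845191.755) m.

P1: E 345290 m, N 5802710 m; P2: E 342520 m, N 5803330 m; P3: E 341720 m, N 5845190 m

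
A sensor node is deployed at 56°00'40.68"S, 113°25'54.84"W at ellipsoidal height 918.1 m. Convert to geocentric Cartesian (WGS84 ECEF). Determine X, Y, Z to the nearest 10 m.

X -1421360 m, Y -3279550 m, Z -5265910 m

WGS84: a = 6378137 m, e² = 0.006694380; N(φ) = a/√(1−e²sin²φ) = 6392864.885 m.
X = (N+h)·cosφ·cosλ = -1421356.848 m; Y = (N+h)·cosφ·sinλ = -3279551.066 m; Z = (N(1−e²)+h)·sinφ = -5265906.930 m.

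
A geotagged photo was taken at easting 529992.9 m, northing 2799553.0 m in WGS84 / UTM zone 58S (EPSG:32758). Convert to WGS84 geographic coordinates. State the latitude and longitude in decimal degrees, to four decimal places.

Zone 58S: λ₀ = 165°, k₀ = 0.9996, false easting 500000 m, false northing 10000000 m.
Meridian distance M = (N − FN)/k₀ = -7203328.3 m.
Inverse transverse Mercator on WGS84 gives φ = -64.92679996°, λ = 165.63429989°.

lat -64.9268°, lon 165.6343°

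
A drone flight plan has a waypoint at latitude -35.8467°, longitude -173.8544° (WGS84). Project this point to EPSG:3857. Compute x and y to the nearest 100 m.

x -19353400 m, y -4279500 m

Web Mercator is spherical with R = a = 6378137 m.
x = R·λ = 6378137 × -3.034331699 = -19353383.280 m.
y = R·ln tan(π/4 + φ/2) = 6378137 × -0.670971473 = -4279547.979 m.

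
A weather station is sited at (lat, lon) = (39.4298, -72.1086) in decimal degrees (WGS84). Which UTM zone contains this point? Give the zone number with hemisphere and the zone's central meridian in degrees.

UTM zone = ⌊(λ + 180)/6⌋ + 1; -72.1086° ∈ [-78°, -72°) → zone 18.
Hemisphere: N (φ ≥ 0).
Central meridian λ₀ = 6×18 − 183 = -75°.

Zone 18N, central meridian -75°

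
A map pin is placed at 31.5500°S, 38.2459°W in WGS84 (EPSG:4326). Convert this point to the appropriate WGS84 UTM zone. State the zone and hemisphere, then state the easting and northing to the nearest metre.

Zone 24S: E 571575 m, N 6509195 m

Longitude -38.2459° lies in the 6° band [-42°, -36°), giving zone 24; latitude is south of the equator, so 24S.
Zone 24 central meridian λ₀ = 6×24 − 183 = -39°; Δλ = +0.7541°.
Transverse Mercator on WGS84 with k₀ = 0.9996 gives E = 571575.400 m, N = 6509195.178 m.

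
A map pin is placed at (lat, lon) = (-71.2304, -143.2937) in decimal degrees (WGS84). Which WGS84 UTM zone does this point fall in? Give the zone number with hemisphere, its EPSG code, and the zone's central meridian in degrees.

Zone 7S (EPSG:32707), central meridian -141°

UTM zone = ⌊(λ + 180)/6⌋ + 1; -143.2937° ∈ [-144°, -138°) → zone 7.
Hemisphere: S (φ < 0).
Central meridian λ₀ = 6×7 − 183 = -141°.
EPSG code: 32707.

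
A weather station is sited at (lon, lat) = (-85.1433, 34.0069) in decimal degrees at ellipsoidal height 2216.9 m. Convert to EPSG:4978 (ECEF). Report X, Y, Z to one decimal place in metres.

WGS84: a = 6378137 m, e² = 0.006694380; N(φ) = a/√(1−e²sin²φ) = 6384825.601 m.
X = (N+h)·cosφ·cosλ = 448267.423 m; Y = (N+h)·cosφ·sinλ = -5275657.885 m; Z = (N(1−e²)+h)·sinφ = 3548320.9503 m.

X 448267.4 m, Y -5275657.9 m, Z 3548321.0 m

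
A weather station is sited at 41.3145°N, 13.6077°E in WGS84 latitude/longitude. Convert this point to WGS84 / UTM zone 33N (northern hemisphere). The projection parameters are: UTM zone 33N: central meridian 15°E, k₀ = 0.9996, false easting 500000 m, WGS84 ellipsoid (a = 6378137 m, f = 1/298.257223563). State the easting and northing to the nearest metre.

Zone 33 central meridian λ₀ = 6×33 − 183 = 15°; Δλ = -1.3923°.
Transverse Mercator on WGS84 with k₀ = 0.9996 gives E = 383462.301 m, N = 4574605.396 m.

E 383462 m, N 4574605 m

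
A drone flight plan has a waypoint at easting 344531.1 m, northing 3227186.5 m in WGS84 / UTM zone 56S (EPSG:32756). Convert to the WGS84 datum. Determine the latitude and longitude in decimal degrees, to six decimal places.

Zone 56S: λ₀ = 153°, k₀ = 0.9996, false easting 500000 m, false northing 10000000 m.
Meridian distance M = (N − FN)/k₀ = -6775523.7 m.
Inverse transverse Mercator on WGS84 gives φ = -61.05929957°, λ = 150.11950020°.

lat -61.059300°, lon 150.119500°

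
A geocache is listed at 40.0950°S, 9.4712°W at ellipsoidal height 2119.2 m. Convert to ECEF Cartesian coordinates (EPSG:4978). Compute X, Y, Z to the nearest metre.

WGS84: a = 6378137 m, e² = 0.006694380; N(φ) = a/√(1−e²sin²φ) = 6387011.181 m.
X = (N+h)·cosφ·cosλ = 4820916.856 m; Y = (N+h)·cosφ·sinλ = -804253.897 m; Z = (N(1−e²)+h)·sinφ = -4087425.358 m.

X 4820917 m, Y -804254 m, Z -4087425 m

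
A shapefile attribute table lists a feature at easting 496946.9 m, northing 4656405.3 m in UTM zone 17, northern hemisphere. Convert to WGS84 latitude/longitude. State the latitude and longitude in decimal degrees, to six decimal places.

Zone 17N: λ₀ = -81°, k₀ = 0.9996, false easting 500000 m.
Meridian distance M = (N − FN)/k₀ = 4658268.6 m.
Inverse transverse Mercator on WGS84 gives φ = 42.05969963°, λ = -81.03689985°.

lat 42.059700°, lon -81.036900°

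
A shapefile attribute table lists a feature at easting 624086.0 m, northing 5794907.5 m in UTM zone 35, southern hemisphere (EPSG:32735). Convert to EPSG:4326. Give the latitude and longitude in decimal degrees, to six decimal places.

lat -37.985000°, lon 28.413000°

Zone 35S: λ₀ = 27°, k₀ = 0.9996, false easting 500000 m, false northing 10000000 m.
Meridian distance M = (N − FN)/k₀ = -4206775.2 m.
Inverse transverse Mercator on WGS84 gives φ = -37.98499963°, λ = 28.41300033°.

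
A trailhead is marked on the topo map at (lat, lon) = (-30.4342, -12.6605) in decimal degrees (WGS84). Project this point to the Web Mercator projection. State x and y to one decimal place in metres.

x -1409360.4 m, y -3559485.2 m

Web Mercator is spherical with R = a = 6378137 m.
x = R·λ = 6378137 × -0.220967410 = -1409360.413 m.
y = R·ln tan(π/4 + φ/2) = 6378137 × -0.558076002 = -3559485.197 m.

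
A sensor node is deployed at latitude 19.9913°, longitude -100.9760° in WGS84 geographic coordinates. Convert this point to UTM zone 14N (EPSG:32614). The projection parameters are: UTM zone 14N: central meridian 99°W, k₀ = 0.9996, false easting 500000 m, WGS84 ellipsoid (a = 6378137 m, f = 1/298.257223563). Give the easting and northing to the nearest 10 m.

Zone 14 central meridian λ₀ = 6×14 − 183 = -99°; Δλ = -1.9760°.
Transverse Mercator on WGS84 with k₀ = 0.9996 gives E = 293257.098 m, N = 2211737.713 m.

E 293260 m, N 2211740 m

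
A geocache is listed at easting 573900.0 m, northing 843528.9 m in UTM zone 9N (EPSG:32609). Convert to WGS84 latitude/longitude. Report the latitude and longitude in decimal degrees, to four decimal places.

lat 7.6307°, lon -128.3300°

Zone 9N: λ₀ = -129°, k₀ = 0.9996, false easting 500000 m.
Meridian distance M = (N − FN)/k₀ = 843866.4 m.
Inverse transverse Mercator on WGS84 gives φ = 7.63069999°, λ = -128.33000009°.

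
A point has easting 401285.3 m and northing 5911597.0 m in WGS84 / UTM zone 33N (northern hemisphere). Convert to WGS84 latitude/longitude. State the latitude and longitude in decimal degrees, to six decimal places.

lat 53.344300°, lon 13.517200°

Zone 33N: λ₀ = 15°, k₀ = 0.9996, false easting 500000 m.
Meridian distance M = (N − FN)/k₀ = 5913962.6 m.
Inverse transverse Mercator on WGS84 gives φ = 53.34429983°, λ = 13.51719968°.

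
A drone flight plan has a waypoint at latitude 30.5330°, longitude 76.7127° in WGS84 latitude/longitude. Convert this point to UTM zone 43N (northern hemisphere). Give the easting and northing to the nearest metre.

Zone 43 central meridian λ₀ = 6×43 − 183 = 75°; Δλ = +1.7127°.
Transverse Mercator on WGS84 with k₀ = 0.9996 gives E = 664308.015 m, N = 3379096.321 m.

E 664308 m, N 3379096 m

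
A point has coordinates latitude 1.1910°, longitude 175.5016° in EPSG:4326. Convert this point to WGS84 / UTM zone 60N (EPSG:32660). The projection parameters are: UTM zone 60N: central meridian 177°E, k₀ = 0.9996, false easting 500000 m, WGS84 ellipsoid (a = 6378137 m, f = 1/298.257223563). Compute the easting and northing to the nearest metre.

E 333282 m, N 131687 m

Zone 60 central meridian λ₀ = 6×60 − 183 = 177°; Δλ = -1.4984°.
Transverse Mercator on WGS84 with k₀ = 0.9996 gives E = 333282.259 m, N = 131686.795 m.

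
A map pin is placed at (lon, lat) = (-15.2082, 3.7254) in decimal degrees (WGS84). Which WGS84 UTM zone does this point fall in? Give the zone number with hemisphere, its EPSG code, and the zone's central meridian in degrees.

Zone 28N (EPSG:32628), central meridian -15°

UTM zone = ⌊(λ + 180)/6⌋ + 1; -15.2082° ∈ [-18°, -12°) → zone 28.
Hemisphere: N (φ ≥ 0).
Central meridian λ₀ = 6×28 − 183 = -15°.
EPSG code: 32628.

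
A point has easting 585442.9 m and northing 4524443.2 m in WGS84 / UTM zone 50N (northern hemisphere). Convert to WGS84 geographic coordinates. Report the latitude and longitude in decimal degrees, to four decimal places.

lat 40.8666°, lon 118.0139°

Zone 50N: λ₀ = 117°, k₀ = 0.9996, false easting 500000 m.
Meridian distance M = (N − FN)/k₀ = 4526253.7 m.
Inverse transverse Mercator on WGS84 gives φ = 40.86659961°, λ = 118.01390020°.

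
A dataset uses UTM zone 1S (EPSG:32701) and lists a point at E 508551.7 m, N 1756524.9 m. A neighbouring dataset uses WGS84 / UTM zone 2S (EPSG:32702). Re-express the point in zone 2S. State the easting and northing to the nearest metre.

UTM 1S → geographic: φ = -74.28159972°, λ = -176.71719900°.
UTM 2S (λ₀ = -171°) forward: E = 327360.215 m, N = 1748246.075 m.

E 327360 m, N 1748246 m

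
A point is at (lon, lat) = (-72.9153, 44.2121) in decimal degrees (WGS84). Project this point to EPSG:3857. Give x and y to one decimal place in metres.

Web Mercator is spherical with R = a = 6378137 m.
x = R·λ = 6378137 × -1.272612060 = -8116894.067 m.
y = R·ln tan(π/4 + φ/2) = 6378137 × 0.862058001 = 5498324.031 m.

x -8116894.1 m, y 5498324.0 m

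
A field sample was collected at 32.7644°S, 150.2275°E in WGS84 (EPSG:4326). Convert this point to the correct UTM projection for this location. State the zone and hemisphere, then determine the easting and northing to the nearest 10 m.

Longitude 150.2275° lies in the 6° band [150°, 156°), giving zone 56; latitude is south of the equator, so 56S.
Zone 56 central meridian λ₀ = 6×56 − 183 = 153°; Δλ = -2.7725°.
Transverse Mercator on WGS84 with k₀ = 0.9996 gives E = 240276.141 m, N = 6371428.813 m.

Zone 56S: E 240280 m, N 6371430 m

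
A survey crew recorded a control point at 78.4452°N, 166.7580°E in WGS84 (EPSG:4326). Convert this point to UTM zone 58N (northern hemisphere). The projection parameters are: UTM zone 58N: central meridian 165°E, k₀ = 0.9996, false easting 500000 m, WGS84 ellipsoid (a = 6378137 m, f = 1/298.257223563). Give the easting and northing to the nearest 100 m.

Zone 58 central meridian λ₀ = 6×58 − 183 = 165°; Δλ = +1.7580°.
Transverse Mercator on WGS84 with k₀ = 0.9996 gives E = 539304.789 m, N = 8708645.748 m.

E 539300 m, N 8708600 m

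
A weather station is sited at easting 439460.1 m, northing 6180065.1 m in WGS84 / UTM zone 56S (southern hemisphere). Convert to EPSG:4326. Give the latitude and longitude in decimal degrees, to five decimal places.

Zone 56S: λ₀ = 153°, k₀ = 0.9996, false easting 500000 m, false northing 10000000 m.
Meridian distance M = (N − FN)/k₀ = -3821463.5 m.
Inverse transverse Mercator on WGS84 gives φ = -34.51930044°, λ = 152.34040049°.

lat -34.51930°, lon 152.34040°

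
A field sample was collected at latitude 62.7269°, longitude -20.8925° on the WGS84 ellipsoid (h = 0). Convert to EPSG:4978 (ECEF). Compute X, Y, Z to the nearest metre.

WGS84: a = 6378137 m, e² = 0.006694380; N(φ) = a/√(1−e²sin²φ) = 6395070.271 m.
X = (N+h)·cosφ·cosλ = 2737755.566 m; Y = (N+h)·cosφ·sinλ = -1045036.582 m; Z = (N(1−e²)+h)·sinφ = 5646094.257 m.

X 2737756 m, Y -1045037 m, Z 5646094 m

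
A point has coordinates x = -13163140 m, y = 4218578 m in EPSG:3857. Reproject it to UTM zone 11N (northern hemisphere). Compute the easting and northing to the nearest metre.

E 386810 m, N 3918283 m

Web Mercator inverse (R = 6378137 m) → φ = 35.40149898°, λ = -118.24649849°.
UTM 11N forward: E = 386810.382 m, N = 3918282.584 m.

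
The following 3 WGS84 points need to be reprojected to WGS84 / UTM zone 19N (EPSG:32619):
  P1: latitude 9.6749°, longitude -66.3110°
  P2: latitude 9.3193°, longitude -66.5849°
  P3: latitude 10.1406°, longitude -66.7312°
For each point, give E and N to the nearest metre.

UTM zone 19N: λ₀ = -69°, k₀ = 0.9996.
P1 (9.6749°, -66.3110°) → (795093.451, 1070633.015) m.
P2 (9.3193°, -66.5849°) → (765291.353, 1031059.225) m.
P3 (10.1406°, -66.7312°) → (748604.013, 1121824.735) m.

P1: E 795093 m, N 1070633 m; P2: E 765291 m, N 1031059 m; P3: E 748604 m, N 1121825 m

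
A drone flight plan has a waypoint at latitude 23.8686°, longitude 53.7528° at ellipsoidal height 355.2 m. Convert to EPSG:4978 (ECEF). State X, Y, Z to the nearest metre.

X 3450757 m, Y 4706722 m, Z 2565125 m

WGS84: a = 6378137 m, e² = 0.006694380; N(φ) = a/√(1−e²sin²φ) = 6381635.405 m.
X = (N+h)·cosφ·cosλ = 3450757.332 m; Y = (N+h)·cosφ·sinλ = 4706721.510 m; Z = (N(1−e²)+h)·sinφ = 2565125.086 m.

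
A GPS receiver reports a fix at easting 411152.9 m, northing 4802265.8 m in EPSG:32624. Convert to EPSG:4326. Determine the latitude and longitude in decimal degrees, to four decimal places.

lat 43.3680°, lon -40.0966°

Zone 24N: λ₀ = -39°, k₀ = 0.9996, false easting 500000 m.
Meridian distance M = (N − FN)/k₀ = 4804187.5 m.
Inverse transverse Mercator on WGS84 gives φ = 43.36800030°, λ = -40.09659992°.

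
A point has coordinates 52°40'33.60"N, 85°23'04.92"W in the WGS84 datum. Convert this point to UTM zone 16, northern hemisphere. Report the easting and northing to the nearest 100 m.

Zone 16 central meridian λ₀ = 6×16 − 183 = -87°; Δλ = +1.6153°.
Transverse Mercator on WGS84 with k₀ = 0.9996 gives E = 609209.316 m, N = 5837453.515 m.

E 609200 m, N 5837500 m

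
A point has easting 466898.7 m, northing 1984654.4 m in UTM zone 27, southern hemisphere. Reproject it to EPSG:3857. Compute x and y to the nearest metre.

Unproject from UTM 27S (λ₀ = -21°) → φ = -72.23440030°, λ = -21.97200032°.
Web Mercator (R = 6378137 m): x = -2445911.887 m, y = -11838160.715 m.

x -2445912 m, y -11838161 m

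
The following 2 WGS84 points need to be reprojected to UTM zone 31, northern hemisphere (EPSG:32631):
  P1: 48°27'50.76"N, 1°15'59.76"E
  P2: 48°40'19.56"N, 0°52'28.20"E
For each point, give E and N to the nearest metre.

UTM zone 31N: λ₀ = 3°, k₀ = 0.9996.
P1 (48.4641°, 1.2666°) → (371862.477, 5369336.215) m.
P2 (48.6721°, 0.8745°) → (343522.150, 5393185.763) m.

P1: E 371862 m, N 5369336 m; P2: E 343522 m, N 5393186 m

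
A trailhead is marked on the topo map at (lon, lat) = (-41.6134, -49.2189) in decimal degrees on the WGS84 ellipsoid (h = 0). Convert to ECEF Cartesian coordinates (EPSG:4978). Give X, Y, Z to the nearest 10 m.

WGS84: a = 6378137 m, e² = 0.006694380; N(φ) = a/√(1−e²sin²φ) = 6390413.087 m.
X = (N+h)·cosφ·cosλ = 3120684.663 m; Y = (N+h)·cosφ·sinλ = -2771978.925 m; Z = (N(1−e²)+h)·sinφ = -4806494.893 m.

X 3120680 m, Y -2771980 m, Z -4806490 m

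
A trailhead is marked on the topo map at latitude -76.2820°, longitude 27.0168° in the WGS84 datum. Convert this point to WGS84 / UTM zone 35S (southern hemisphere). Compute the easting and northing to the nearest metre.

Zone 35 central meridian λ₀ = 6×35 − 183 = 27°; Δλ = +0.0168°.
Transverse Mercator on WGS84 with k₀ = 0.9996 gives E = 500444.727 m, N = 1533347.719 m.

E 500445 m, N 1533348 m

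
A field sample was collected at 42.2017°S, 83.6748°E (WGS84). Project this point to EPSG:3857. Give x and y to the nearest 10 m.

Web Mercator is spherical with R = a = 6378137 m.
x = R·λ = 6378137 × 1.460400761 = 9314636.128 m.
y = R·ln tan(π/4 + φ/2) = 6378137 × -0.813911833 = -5191241.174 m.

x 9314640 m, y -5191240 m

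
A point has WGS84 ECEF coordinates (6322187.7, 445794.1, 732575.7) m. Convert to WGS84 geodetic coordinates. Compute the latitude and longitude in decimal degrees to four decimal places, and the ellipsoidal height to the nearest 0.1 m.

λ = atan2(Y, X) = 4.03340037°; p = √(X²+Y²) = 6337885.3 m.
Bowring's method on WGS84 (a = 6378137 m, b = 6356752.314 m) gives φ = 6.63740029°, h = 2229.169 m.

lat 6.6374°, lon 4.0334°, h 2229.2 m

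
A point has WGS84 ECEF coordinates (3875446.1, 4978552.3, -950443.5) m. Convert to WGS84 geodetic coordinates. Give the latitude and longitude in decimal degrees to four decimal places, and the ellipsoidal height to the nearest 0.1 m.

lat -8.6238°, lon 52.1018°, h 2654.0 m

λ = atan2(Y, X) = 52.10179954°; p = √(X²+Y²) = 6309125.6 m.
Bowring's method on WGS84 (a = 6378137 m, b = 6356752.314 m) gives φ = -8.62379954°, h = 2654.005 m.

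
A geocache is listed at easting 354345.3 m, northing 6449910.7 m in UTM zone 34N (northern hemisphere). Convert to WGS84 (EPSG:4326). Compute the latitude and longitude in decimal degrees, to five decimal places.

lat 58.16640°, lon 18.52400°

Zone 34N: λ₀ = 21°, k₀ = 0.9996, false easting 500000 m.
Meridian distance M = (N − FN)/k₀ = 6452491.7 m.
Inverse transverse Mercator on WGS84 gives φ = 58.16640021°, λ = 18.52400075°.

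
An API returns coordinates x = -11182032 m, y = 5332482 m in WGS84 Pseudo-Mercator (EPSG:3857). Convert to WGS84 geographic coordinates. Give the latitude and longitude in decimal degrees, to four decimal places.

R = 6378137 m. λ = x/R = -100.44990253°.
φ = 2·arctan(exp(y/R)) − 90° = 2·arctan(2.30725) − 90° = 43.13460110°.

lat 43.1346°, lon -100.4499°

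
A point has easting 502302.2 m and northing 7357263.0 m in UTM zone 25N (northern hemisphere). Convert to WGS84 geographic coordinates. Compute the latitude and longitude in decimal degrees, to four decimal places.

Zone 25N: λ₀ = -33°, k₀ = 0.9996, false easting 500000 m.
Meridian distance M = (N − FN)/k₀ = 7360207.1 m.
Inverse transverse Mercator on WGS84 gives φ = 66.33509997°, λ = -32.94860041°.

lat 66.3351°, lon -32.9486°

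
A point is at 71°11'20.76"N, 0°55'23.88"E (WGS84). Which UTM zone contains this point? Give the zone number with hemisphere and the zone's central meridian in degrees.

Zone 31N, central meridian 3°

UTM zone = ⌊(λ + 180)/6⌋ + 1; 0.9233° ∈ [0°, 6°) → zone 31.
Hemisphere: N (φ ≥ 0).
Central meridian λ₀ = 6×31 − 183 = 3°.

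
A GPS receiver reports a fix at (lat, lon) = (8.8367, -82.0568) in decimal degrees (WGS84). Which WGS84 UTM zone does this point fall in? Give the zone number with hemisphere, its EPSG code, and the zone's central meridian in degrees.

UTM zone = ⌊(λ + 180)/6⌋ + 1; -82.0568° ∈ [-84°, -78°) → zone 17.
Hemisphere: N (φ ≥ 0).
Central meridian λ₀ = 6×17 − 183 = -81°.
EPSG code: 32617.

Zone 17N (EPSG:32617), central meridian -81°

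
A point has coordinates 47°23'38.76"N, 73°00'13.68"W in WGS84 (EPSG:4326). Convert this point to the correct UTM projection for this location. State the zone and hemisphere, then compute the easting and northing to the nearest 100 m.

Longitude -73.0038° lies in the 6° band [-78°, -72°), giving zone 18; latitude is north of the equator, so 18N.
Zone 18 central meridian λ₀ = 6×18 − 183 = -75°; Δλ = +1.9962°.
Transverse Mercator on WGS84 with k₀ = 0.9996 gives E = 650640.221 m, N = 5250892.367 m.

Zone 18N: E 650600 m, N 5250900 m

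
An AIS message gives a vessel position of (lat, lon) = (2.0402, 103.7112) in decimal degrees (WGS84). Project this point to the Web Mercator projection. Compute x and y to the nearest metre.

x 11545078 m, y 227162 m

Web Mercator is spherical with R = a = 6378137 m.
x = R·λ = 6378137 × 1.810101911 = 11545077.974 m.
y = R·ln tan(π/4 + φ/2) = 6378137 × 0.035615735 = 227162.035 m.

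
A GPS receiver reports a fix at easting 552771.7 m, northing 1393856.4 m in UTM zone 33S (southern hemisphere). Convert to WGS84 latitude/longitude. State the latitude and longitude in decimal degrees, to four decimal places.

Zone 33S: λ₀ = 15°, k₀ = 0.9996, false easting 500000 m, false northing 10000000 m.
Meridian distance M = (N − FN)/k₀ = -8609587.4 m.
Inverse transverse Mercator on WGS84 gives φ = -77.52320003°, λ = 17.18859985°.

lat -77.5232°, lon 17.1886°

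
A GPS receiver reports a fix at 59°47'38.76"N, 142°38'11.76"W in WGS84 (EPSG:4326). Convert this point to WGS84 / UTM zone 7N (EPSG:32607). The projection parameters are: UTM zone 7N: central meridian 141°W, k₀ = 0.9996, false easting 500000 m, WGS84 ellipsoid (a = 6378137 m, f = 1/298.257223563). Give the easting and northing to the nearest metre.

E 408154 m, N 6629615 m

Zone 7 central meridian λ₀ = 6×7 − 183 = -141°; Δλ = -1.6366°.
Transverse Mercator on WGS84 with k₀ = 0.9996 gives E = 408153.769 m, N = 6629614.698 m.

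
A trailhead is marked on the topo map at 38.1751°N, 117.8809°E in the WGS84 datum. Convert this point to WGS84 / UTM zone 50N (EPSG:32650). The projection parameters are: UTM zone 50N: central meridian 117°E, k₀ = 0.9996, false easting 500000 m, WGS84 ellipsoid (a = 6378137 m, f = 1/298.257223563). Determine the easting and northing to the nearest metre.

Zone 50 central meridian λ₀ = 6×50 − 183 = 117°; Δλ = +0.8809°.
Transverse Mercator on WGS84 with k₀ = 0.9996 gives E = 577157.135 m, N = 4225609.629 m.

E 577157 m, N 4225610 m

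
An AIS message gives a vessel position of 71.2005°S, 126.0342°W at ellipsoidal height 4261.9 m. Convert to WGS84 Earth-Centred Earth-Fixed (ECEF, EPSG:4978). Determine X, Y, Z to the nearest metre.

X -1213579 m, Y -1668253 m, Z -6019563 m

WGS84: a = 6378137 m, e² = 0.006694380; N(φ) = a/√(1−e²sin²φ) = 6397355.276 m.
X = (N+h)·cosφ·cosλ = -1213578.593 m; Y = (N+h)·cosφ·sinλ = -1668252.667 m; Z = (N(1−e²)+h)·sinφ = -6019562.535 m.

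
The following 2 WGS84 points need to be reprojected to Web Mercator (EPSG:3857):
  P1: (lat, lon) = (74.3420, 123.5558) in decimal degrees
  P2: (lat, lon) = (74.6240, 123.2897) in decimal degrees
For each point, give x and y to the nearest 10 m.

P1: x 13754170 m, y 12655120 m; P2: x 13724550 m, y 12772470 m

Web Mercator: x = R·λ, y = R·ln tan(π/4+φ/2), R = 6378137 m.
P1 (74.3420°, 123.5558°) → (13754168.741, 12655124.766) m.
P2 (74.6240°, 123.2897°) → (13724546.624, 12772470.938) m.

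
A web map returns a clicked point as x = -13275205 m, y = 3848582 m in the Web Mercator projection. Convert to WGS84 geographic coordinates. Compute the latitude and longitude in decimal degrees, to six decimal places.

R = 6378137 m. λ = x/R = -119.25319551°.
φ = 2·arctan(exp(y/R)) − 90° = 2·arctan(1.82833) − 90° = 32.64730024°.

lat 32.647300°, lon -119.253196°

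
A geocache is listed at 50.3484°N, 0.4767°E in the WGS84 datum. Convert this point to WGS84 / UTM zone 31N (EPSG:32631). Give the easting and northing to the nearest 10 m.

E 320480 m, N 5580410 m

Zone 31 central meridian λ₀ = 6×31 − 183 = 3°; Δλ = -2.5233°.
Transverse Mercator on WGS84 with k₀ = 0.9996 gives E = 320483.400 m, N = 5580413.000 m.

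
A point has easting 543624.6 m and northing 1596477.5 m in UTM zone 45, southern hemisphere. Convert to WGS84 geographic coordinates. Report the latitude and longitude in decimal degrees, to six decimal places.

lat -75.711000°, lon 88.583599°

Zone 45S: λ₀ = 87°, k₀ = 0.9996, false easting 500000 m, false northing 10000000 m.
Meridian distance M = (N − FN)/k₀ = -8406885.3 m.
Inverse transverse Mercator on WGS84 gives φ = -75.71100044°, λ = 88.58359882°.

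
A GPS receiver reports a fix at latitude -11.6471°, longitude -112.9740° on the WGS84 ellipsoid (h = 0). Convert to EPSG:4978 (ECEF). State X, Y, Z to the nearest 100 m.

WGS84: a = 6378137 m, e² = 0.006694380; N(φ) = a/√(1−e²sin²φ) = 6379007.288 m.
X = (N+h)·cosφ·cosλ = -2438545.707 m; Y = (N+h)·cosφ·sinλ = -5752109.553 m; Z = (N(1−e²)+h)·sinφ = -1279192.734 m.

X -2438500 m, Y -5752100 m, Z -1279200 m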